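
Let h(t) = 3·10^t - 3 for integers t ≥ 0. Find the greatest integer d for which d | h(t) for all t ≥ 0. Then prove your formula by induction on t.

Computing the first values: h(0) = 0 and h(1) = 27; gcd(0, 27) = 27, so d ≤ 27.
We prove 27 | 3·10^t - 3 for all t ≥ 0 by induction on t.
Base step (t = 0): h(0) = 0 = 27·(0), so 27 | h(0).
For the inductive step, assume it holds for an arbitrary k ≥ 0, i.e. 27 | h(k). Then
h(k+1) = 3·10^(k+1) - 3 = 10·(3·10^k - 3) + 27 = 10·h(k) + 27. The first term is divisible by 27 by the inductive hypothesis, and 27 is divisible by 27. Hence 27 | h(k+1).
Hence, by induction on t, the claim holds for every t ≥ 0.
Therefore the largest such d is 27.

d = 27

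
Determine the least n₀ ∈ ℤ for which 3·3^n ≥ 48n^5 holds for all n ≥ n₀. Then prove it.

n₀ = 15

At n = 14: 14348907 < 25815552, so the inequality fails and n₀ ≥ 15. We prove 3·3^n ≥ 48n^5 for all n ≥ 15.
Base case (n = 15): 3·3^n = 43046721 and 48n^5 = 36450000, so 43046721 ≥ 36450000.
Suppose the result is true for n = r, so 3·3^r ≥ 48r^5.
Then 3·3^(r + 1) = 3·(3·3^r) ≥ 3·(48r^5).
Also, for r ≥ 15 we have 3·(48r^5) ≥ 48(r+1)^5, since 3 ≥ (1 + 1/r)^5 for all r ≥ 15.
Combining, 3·3^(r + 1) ≥ 48(r+1)^5.
By induction, the statement is established for all n ≥ 15.
Hence the smallest such n₀ is 15.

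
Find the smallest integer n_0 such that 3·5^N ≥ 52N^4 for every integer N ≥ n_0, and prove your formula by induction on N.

n_0 = 7

At N = 6: 46875 < 67392, so the inequality fails and n_0 ≥ 7. We prove 3·5^N ≥ 52N^4 for all N ≥ 7.
Base case (N = 7): 3·5^N = 234375 and 52N^4 = 124852, so 234375 ≥ 124852.
Inductive step: suppose the statement holds for some r ≥ 7, so 3·5^r ≥ 52r^4.
Then 3·5^(r + 1) = 5·(3·5^r) ≥ 5·(52r^4).
Also, for r ≥ 7 we have 5·(52r^4) ≥ 52(r+1)^4, since 5 ≥ (1 + 1/r)^4 for all r ≥ 7.
Combining, 3·5^(r + 1) ≥ 52(r+1)^4.
Hence, by induction on N, the claim holds for every N ≥ 7.
Hence the smallest such n_0 is 7.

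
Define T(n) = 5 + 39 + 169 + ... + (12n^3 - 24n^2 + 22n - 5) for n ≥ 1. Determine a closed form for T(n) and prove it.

We claim T(n) = n(3n^3 - 2n^2 + 2n + 2) for all n ≥ 1.
Base case (n = 1): T(1) = 5, and the closed form gives 5. They agree.
Suppose the result is true for n = k, so T(k) = k(3k^3 - 2k^2 + 2k + 2).
Then T(k+1) = T(k) + (12k^3 + 12k^2 + 10k + 5) = (k(3k^3 - 2k^2 + 2k + 2)) + (12k^3 + 12k^2 + 10k + 5).
Simplifying, T(k+1) = (k + 1)(3k^3 + 7k^2 + 7k + 5) = (k+1)(3(k+1)^3 - 2(k+1)^2 + 2(k+1) + 2),
which is the closed form with n = k+1.
By the principle of mathematical induction, the result holds for all n ≥ 1.

T(n) = n(3n^3 - 2n^2 + 2n + 2)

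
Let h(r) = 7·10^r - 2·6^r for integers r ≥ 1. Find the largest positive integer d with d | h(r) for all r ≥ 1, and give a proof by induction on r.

d = 2

Computing the first values: h(1) = 58 and h(2) = 628; gcd(58, 628) = 2, so d ≤ 2.
We prove 2 | 7·10^r - 2·6^r for all r ≥ 1 by induction on r.
Base step (r = 1): h(1) = 58 = 2·(29), so 2 | h(1).
Inductive step: assume the claim holds for r = i, i.e. 2 | h(i). Then
h(i+1) − 10·h(i) = (7·10^(i+1) - 2·6^(i+1)) − 10·(7·10^i - 2·6^i) = (-2)·6^i·(6 − 10) = (8)·6^i. Since 2 | h(i) by the inductive hypothesis, 2 | 10·h(i); and 2 | 8 since 8 = 2·4. Therefore 2 | h(i+1).
Hence, by induction on r, the claim holds for every r ≥ 1.
Therefore the largest such d is 2.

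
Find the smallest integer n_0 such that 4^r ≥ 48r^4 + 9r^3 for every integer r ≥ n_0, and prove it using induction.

At r = 9: 262144 < 321489, so the inequality fails and n_0 ≥ 10. We prove 4^r ≥ 48r^4 + 9r^3 for all r ≥ 10.
Base step (r = 10): 4^r = 1048576 and 48r^4 + 9r^3 = 489000, so 1048576 ≥ 489000.
Inductive step: suppose the statement holds for some m ≥ 10, so 4^m ≥ 48m^4 + 9m^3.
Then 4^(m + 1) = 4·(4^m) ≥ 4·(48m^4 + 9m^3).
Also, for m ≥ 10 we have 4·(48m^4 + 9m^3) ≥ 48(m+1)^4 + 9(m+1)^3, since 4·(48m^4 + 9m^3) − (48(m+1)^4 + 9(m+1)^3) = 144m^4 - 165m^3 - 315m^2 - 219m - 57, which is nonnegative for all m ≥ 10.
Combining, 4^(m + 1) ≥ 48(m+1)^4 + 9(m+1)^3.
By the principle of mathematical induction, the result holds for all r ≥ 10.
Hence the smallest such n_0 is 10.

n_0 = 10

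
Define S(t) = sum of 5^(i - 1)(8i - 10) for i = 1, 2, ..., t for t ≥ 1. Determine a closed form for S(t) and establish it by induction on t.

We claim S(t) = 5^t(2t - 3) + 3 for all t ≥ 1.
For the base case t = 1: S(1) = -2, and the closed form gives -2. They agree.
For the inductive step, assume it holds for an arbitrary i ≥ 1, so S(i) = 5^i(2i - 3) + 3.
Then S(i+1) = S(i) + (5^i(8i - 2)) = (5^i(2i - 3) + 3) + (5^i(8i - 2)).
Simplifying, S(i+1) = 10·5^i·i - 5·5^i + 3 = 5^(i+1)(2(i+1) - 3) + 3,
which is the closed form with t = i+1.
This completes the induction.

S(t) = 5^t(2t - 3) + 3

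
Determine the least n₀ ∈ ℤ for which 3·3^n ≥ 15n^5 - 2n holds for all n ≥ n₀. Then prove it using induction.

At n = 13: 4782969 < 5569369, so the inequality fails and n₀ ≥ 14. We prove 3·3^n ≥ 15n^5 - 2n for all n ≥ 14.
When n = 14: 3·3^n = 14348907 and 15n^5 - 2n = 8067332, so 14348907 ≥ 8067332.
Suppose the result is true for n = r, so 3·3^r ≥ 15r^5 - 2r.
Then 3·3^(r + 1) = 3·(3·3^r) ≥ 3·(15r^5 - 2r).
Also, for r ≥ 14 we have 3·(15r^5 - 2r) ≥ 15(r+1)^5 - 2(r+1), since 3·(15r^5 - 2r) − (15(r+1)^5 - 2(r+1)) = 30r^5 - 75r^4 - 150r^3 - 150r^2 - 79r - 13, which is nonnegative for all r ≥ 14.
Combining, 3·3^(r + 1) ≥ 15(r+1)^5 - 2(r+1).
This completes the induction.
Hence the smallest such n₀ is 14.

n₀ = 14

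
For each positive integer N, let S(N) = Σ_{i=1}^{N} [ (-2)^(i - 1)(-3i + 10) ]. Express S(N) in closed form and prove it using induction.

We claim S(N) = (-2)^N(N - 3) + 3 for all N ≥ 1.
When N = 1: S(1) = 7, and the closed form gives 7. They agree.
Suppose the result is true for N = i, so S(i) = (-2)^i(i - 3) + 3.
Then S(i+1) = S(i) + ((-2)^i(-3i + 7)) = ((-2)^i(i - 3) + 3) + ((-2)^i(-3i + 7)).
Simplifying, S(i+1) = (-2)^(i + 1)i + (-2)^(i + 2) + 3 = (-2)^(i+1)((i+1) - 3) + 3,
which is the closed form with N = i+1.
Hence, by induction on N, the claim holds for every N ≥ 1.

S(N) = (-2)^N(N - 3) + 3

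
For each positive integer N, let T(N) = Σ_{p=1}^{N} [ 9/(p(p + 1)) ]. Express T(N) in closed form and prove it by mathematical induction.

T(N) = 9N/(N + 1)

We claim T(N) = 9N/(N + 1) for all N ≥ 1.
Base step (N = 1): T(1) = 9/2, and the closed form gives 9/2. They agree.
Inductive step: assume the claim holds for N = p, so T(p) = 9p/(p + 1).
Then T(p+1) = T(p) + (9/((p + 1)(p + 2))) = (9p/(p + 1)) + (9/((p + 1)(p + 2))).
Simplifying, T(p+1) = 9(p + 1)/(p + 2) = 9(p+1)/((p+1) + 1),
which is the closed form with N = p+1.
By the principle of mathematical induction, the result holds for all N ≥ 1.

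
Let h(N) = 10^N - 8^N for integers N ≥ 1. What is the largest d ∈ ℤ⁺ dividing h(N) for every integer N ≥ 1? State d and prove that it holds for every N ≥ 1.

d = 2

Computing the first values: h(1) = 2 and h(2) = 36; gcd(2, 36) = 2, so d ≤ 2.
We prove 2 | 10^N - 8^N for all N ≥ 1 by induction on N.
When N = 1: h(1) = 2 = 2·(1), so 2 | h(1).
Suppose the result is true for N = r, i.e. 2 | h(r). Then
10^{r+1} − 8^{r+1} = 10·10^r − 8·8^r = 10·(10^r − 8^r) + (2)·8^r. The first term is divisible by 2 by the inductive hypothesis, and the second term (2)·8^r is divisible by 2 since 2 | 2. Hence 2 | h(r+1).
Hence, by induction on N, the claim holds for every N ≥ 1.
Therefore the largest such d is 2.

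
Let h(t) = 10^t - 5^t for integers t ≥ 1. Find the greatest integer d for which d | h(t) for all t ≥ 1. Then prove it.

Computing the first values: h(1) = 5 and h(2) = 75; gcd(5, 75) = 5, so d ≤ 5.
We prove 5 | 10^t - 5^t for all t ≥ 1 by induction on t.
For the base case t = 1: h(1) = 5 = 5·(1), so 5 | h(1).
Inductive step: suppose the statement holds for some j ≥ 1, i.e. 5 | h(j). Then
10^{j+1} − 5^{j+1} = 10·10^j − 5·5^j = 10·(10^j − 5^j) + (5)·5^j. The first term is divisible by 5 by the inductive hypothesis, and the second term (5)·5^j is divisible by 5 since 5 | 5. Hence 5 | h(j+1).
By the principle of mathematical induction, the result holds for all t ≥ 1.
Therefore the largest such d is 5.

d = 5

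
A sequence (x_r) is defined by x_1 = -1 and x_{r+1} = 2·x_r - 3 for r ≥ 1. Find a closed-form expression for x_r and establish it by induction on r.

x_r = -2^(r + 1) + 3

Computing the first terms: x_1 = -1, x_2 = -5, x_3 = -13. This suggests x_r = -2^(r + 1) + 3.
When r = 1: the formula gives -1 = -1 = x_1.
Suppose the result is true for r = p, so x_p = -2^(p + 1) + 3.
Then x_{p+1} = 2·x_p - 3 = 2·(-2^(p + 1) + 3) - 3 = -2^(p + 2) + 3 = -2^((p+1) + 1) + 3,
which is the claimed formula at r = p+1.
By induction, the statement is established for all r ≥ 1.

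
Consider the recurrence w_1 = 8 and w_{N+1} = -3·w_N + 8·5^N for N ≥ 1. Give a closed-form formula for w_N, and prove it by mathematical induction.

Computing the first terms: w_1 = 8, w_2 = 16, w_3 = 152. This suggests w_N = -(-3)^N + 5^N.
Base case (N = 1): the formula gives 8 = 8 = w_1.
Inductive step: assume the claim holds for N = p, so w_p = -(-3)^p + 5^p.
Then w_{p+1} = -3·w_p + 8·5^p = -3·(-(-3)^p + 5^p) + 8·5^p = -(-3)^(p + 1) + 5^(p + 1),
which is the claimed formula at N = p+1.
By induction, the statement is established for all N ≥ 1.

w_N = -(-3)^N + 5^N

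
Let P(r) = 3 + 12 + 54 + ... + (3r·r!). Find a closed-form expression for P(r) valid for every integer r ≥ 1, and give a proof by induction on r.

P(r) = 3(r + 1)! - 3

We claim P(r) = 3(r + 1)! - 3 for all r ≥ 1.
Base case (r = 1): P(1) = 3, and the closed form gives 3. They agree.
Inductive step: suppose the statement holds for some p ≥ 1, so P(p) = 3(p + 1)! - 3.
Then P(p+1) = P(p) + (3(p + 1)(p + 1)!) = (3(p + 1)! - 3) + (3(p + 1)(p + 1)!).
Simplifying, P(p+1) = 3((p+1) + 1)! - 3,
which is the closed form with r = p+1.
By induction, the statement is established for all r ≥ 1.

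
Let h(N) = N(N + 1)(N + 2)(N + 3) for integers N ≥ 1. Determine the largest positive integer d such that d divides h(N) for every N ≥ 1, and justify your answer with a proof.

Computing the first values: h(1) = 24 and h(2) = 120; gcd(24, 120) = 24, so d ≤ 24.
We prove 24 | N(N + 1)(N + 2)(N + 3) for all N ≥ 1 by induction on N.
Base case (N = 1): h(1) = 24 = 24·(1), so 24 | h(1).
For the inductive step, assume it holds for an arbitrary i ≥ 1, i.e. 24 | h(i). Then
h(i+1) − h(i) = (i+1)·(i+2)·(i+3)·(i+4) − i·(i+1)·(i+2)·(i+3) = (i+1)·(i+2)·(i+3)·[(i+4) − i] = 4·(i+1)·(i+2)·(i+3). The product of 3 consecutive integers is divisible by (3)! = 6, so h(i+1) − h(i) is divisible by 4·6 = 24. By the inductive hypothesis 24 | h(i), hence 24 | h(i+1).
By the principle of mathematical induction, the result holds for all N ≥ 1.
Therefore the largest such d is 24.

d = 24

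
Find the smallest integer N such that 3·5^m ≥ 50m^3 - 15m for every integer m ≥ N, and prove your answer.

N = 5

At m = 4: 1875 < 3140, so the inequality fails and N ≥ 5. We prove 3·5^m ≥ 50m^3 - 15m for all m ≥ 5.
When m = 5: 3·5^m = 9375 and 50m^3 - 15m = 6175, so 9375 ≥ 6175.
Inductive step: suppose the statement holds for some i ≥ 5, so 3·5^i ≥ 50i^3 - 15i.
Then 3·5^(i + 1) = 5·(3·5^i) ≥ 5·(50i^3 - 15i).
Also, for i ≥ 5 we have 5·(50i^3 - 15i) ≥ 50(i+1)^3 - 15(i+1), since 5·(50i^3 - 15i) − (50(i+1)^3 - 15(i+1)) = 200i^3 - 150i^2 - 210i - 35, which is nonnegative for all i ≥ 5.
Combining, 3·5^(i + 1) ≥ 50(i+1)^3 - 15(i+1).
Hence, by induction on m, the claim holds for every m ≥ 5.
Hence the smallest such N is 5.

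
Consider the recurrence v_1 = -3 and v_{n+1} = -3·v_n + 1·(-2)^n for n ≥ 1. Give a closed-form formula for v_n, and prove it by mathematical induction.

v_n = (-2)^n - (-3)^(n - 1)

Computing the first terms: v_1 = -3, v_2 = 7, v_3 = -17. This suggests v_n = (-2)^n - (-3)^(n - 1).
For the base case n = 1: the formula gives -3 = -3 = v_1.
Inductive step: suppose the statement holds for some p ≥ 1, so v_p = (-2)^p - (-3)^(p - 1).
Then v_{p+1} = -3·v_p + 1·(-2)^p = -3·((-2)^p - (-3)^(p - 1)) + 1·(-2)^p = (-2)^(p + 1) - (-3)^p = (-2)^(p+1) - (-3)^((p+1) - 1),
which is the claimed formula at n = p+1.
This completes the induction.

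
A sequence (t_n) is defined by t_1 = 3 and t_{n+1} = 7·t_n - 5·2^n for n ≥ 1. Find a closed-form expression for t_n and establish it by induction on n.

t_n = 2^n + 7^(n - 1)

Computing the first terms: t_1 = 3, t_2 = 11, t_3 = 57. This suggests t_n = 2^n + 7^(n - 1).
For the base case n = 1: the formula gives 3 = 3 = t_1.
Inductive step: suppose the statement holds for some p ≥ 1, so t_p = 2^p + 7^(p - 1).
Then t_{p+1} = 7·t_p - 5·2^p = 7·(2^p + 7^(p - 1)) - 5·2^p = 2^(p + 1) + 7^p = 2^(p+1) + 7^((p+1) - 1),
which is the claimed formula at n = p+1.
By induction, the statement is established for all n ≥ 1.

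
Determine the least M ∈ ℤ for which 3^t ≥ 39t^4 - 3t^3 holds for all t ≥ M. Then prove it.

M = 13

At t = 12: 531441 < 803520, so the inequality fails and M ≥ 13. We prove 3^t ≥ 39t^4 - 3t^3 for all t ≥ 13.
Base case (t = 13): 3^t = 1594323 and 39t^4 - 3t^3 = 1107288, so 1594323 ≥ 1107288.
Suppose the result is true for t = p, so 3^p ≥ 39p^4 - 3p^3.
Then 3^(p + 1) = 3·(3^p) ≥ 3·(39p^4 - 3p^3).
Also, for p ≥ 13 we have 3·(39p^4 - 3p^3) ≥ 39(p+1)^4 - 3(p+1)^3, since 3·(39p^4 - 3p^3) − (39(p+1)^4 - 3(p+1)^3) = 78p^4 - 162p^3 - 225p^2 - 147p - 36, which is nonnegative for all p ≥ 13.
Combining, 3^(p + 1) ≥ 39(p+1)^4 - 3(p+1)^3.
By induction, the statement is established for all t ≥ 13.
Hence the smallest such M is 13.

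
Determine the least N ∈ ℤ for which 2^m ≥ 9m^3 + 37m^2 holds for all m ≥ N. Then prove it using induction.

At m = 15: 32768 < 38700, so the inequality fails and N ≥ 16. We prove 2^m ≥ 9m^3 + 37m^2 for all m ≥ 16.
Base step (m = 16): 2^m = 65536 and 9m^3 + 37m^2 = 46336, so 65536 ≥ 46336.
Suppose the result is true for m = i, so 2^i ≥ 9i^3 + 37i^2.
Then 2^(i + 1) = 2·(2^i) ≥ 2·(9i^3 + 37i^2).
Also, for i ≥ 16 we have 2·(9i^3 + 37i^2) ≥ 9(i+1)^3 + 37(i+1)^2, since 2·(9i^3 + 37i^2) − (9(i+1)^3 + 37(i+1)^2) = 9i^3 + 10i^2 - 101i - 46, which is nonnegative for all i ≥ 16.
Combining, 2^(i + 1) ≥ 9(i+1)^3 + 37(i+1)^2.
This completes the induction.
Hence the smallest such N is 16.

N = 16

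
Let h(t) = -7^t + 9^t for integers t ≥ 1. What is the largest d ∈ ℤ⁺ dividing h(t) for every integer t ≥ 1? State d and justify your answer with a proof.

Computing the first values: h(1) = 2 and h(2) = 32; gcd(2, 32) = 2, so d ≤ 2.
We prove 2 | -7^t + 9^t for all t ≥ 1 by induction on t.
When t = 1: h(1) = 2 = 2·(1), so 2 | h(1).
Suppose the result is true for t = r, i.e. 2 | h(r). Then
9^{r+1} − 7^{r+1} = 9·9^r − 7·7^r = 9·(9^r − 7^r) + (2)·7^r. The first term is divisible by 2 by the inductive hypothesis, and the second term (2)·7^r is divisible by 2 since 2 | 2. Hence 2 | h(r+1).
By the principle of mathematical induction, the result holds for all t ≥ 1.
Therefore the largest such d is 2.

d = 2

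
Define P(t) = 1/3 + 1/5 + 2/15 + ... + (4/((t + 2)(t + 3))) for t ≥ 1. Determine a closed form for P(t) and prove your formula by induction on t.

P(t) = 4t/(3(t + 3))

We claim P(t) = 4t/(3(t + 3)) for all t ≥ 1.
Base step (t = 1): P(1) = 1/3, and the closed form gives 1/3. They agree.
Inductive step: assume the claim holds for t = i, so P(i) = 4i/(3(i + 3)).
Then P(i+1) = P(i) + (4/((i + 3)(i + 4))) = (4i/(3(i + 3))) + (4/((i + 3)(i + 4))).
Simplifying, P(i+1) = 4(i + 1)/(3(i + 4)) = 4(i+1)/(3((i+1) + 3)),
which is the closed form with t = i+1.
By the principle of mathematical induction, the result holds for all t ≥ 1.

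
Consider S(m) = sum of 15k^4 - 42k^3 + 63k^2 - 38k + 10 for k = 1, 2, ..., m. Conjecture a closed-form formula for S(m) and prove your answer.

We claim S(m) = m(3m^4 - 3m^3 + 5m^2 + 2m + 1) for all m ≥ 1.
Base step (m = 1): S(1) = 8, and the closed form gives 8. They agree.
Inductive step: assume the claim holds for m = k, so S(k) = k(3k^4 - 3k^3 + 5k^2 + 2k + 1).
Then S(k+1) = S(k) + (15k^4 + 18k^3 + 27k^2 + 22k + 8) = (k(3k^4 - 3k^3 + 5k^2 + 2k + 1)) + (15k^4 + 18k^3 + 27k^2 + 22k + 8).
Simplifying, S(k+1) = (k + 1)(3k^4 + 9k^3 + 14k^2 + 15k + 8) = (k+1)(3(k+1)^4 - 3(k+1)^3 + 5(k+1)^2 + 2(k+1) + 1),
which is the closed form with m = k+1.
By induction, the statement is established for all m ≥ 1.

S(m) = m(3m^4 - 3m^3 + 5m^2 + 2m + 1)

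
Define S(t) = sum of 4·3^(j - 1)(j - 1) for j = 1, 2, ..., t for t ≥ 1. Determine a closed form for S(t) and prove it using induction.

We claim S(t) = 3^t(2t - 3) + 3 for all t ≥ 1.
When t = 1: S(1) = 0, and the closed form gives 0. They agree.
Suppose the result is true for t = j, so S(j) = 3^j(2j - 3) + 3.
Then S(j+1) = S(j) + (4·3^j·j) = (3^j(2j - 3) + 3) + (4·3^j·j).
Simplifying, S(j+1) = 6·3^j·j - 3·3^j + 3 = 3^(j+1)(2(j+1) - 3) + 3,
which is the closed form with t = j+1.
This completes the induction.

S(t) = 3^t(2t - 3) + 3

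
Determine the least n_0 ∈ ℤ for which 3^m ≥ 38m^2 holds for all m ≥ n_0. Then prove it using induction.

At m = 6: 729 < 1368, so the inequality fails and n_0 ≥ 7. We prove 3^m ≥ 38m^2 for all m ≥ 7.
For the base case m = 7: 3^m = 2187 and 38m^2 = 1862, so 2187 ≥ 1862.
Inductive step: suppose the statement holds for some r ≥ 7, so 3^r ≥ 38r^2.
Then 3^(r + 1) = 3·(3^r) ≥ 3·(38r^2).
Also, for r ≥ 7 we have 3·(38r^2) ≥ 38(r+1)^2, since 3 ≥ (1 + 1/r)^2 for all r ≥ 7.
Combining, 3^(r + 1) ≥ 38(r+1)^2.
By the principle of mathematical induction, the result holds for all m ≥ 7.
Hence the smallest such n_0 is 7.

n_0 = 7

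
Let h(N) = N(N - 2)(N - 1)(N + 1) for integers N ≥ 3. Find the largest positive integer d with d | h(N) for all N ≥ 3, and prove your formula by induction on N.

Computing the first values: h(3) = 24 and h(4) = 120; gcd(24, 120) = 24, so d ≤ 24.
We prove 24 | N(N - 2)(N - 1)(N + 1) for all N ≥ 3 by induction on N.
Base case (N = 3): h(3) = 24 = 24·(1), so 24 | h(3).
For the inductive step, assume it holds for an arbitrary r ≥ 3, i.e. 24 | h(r). Then
h(r+1) − h(r) = (r-1)·r·(r+1)·(r+2) − (r-2)·(r-1)·r·(r+1) = (r-1)·r·(r+1)·[(r+2) − (r-2)] = 4·(r-1)·r·(r+1). The product of 3 consecutive integers is divisible by (3)! = 6, so h(r+1) − h(r) is divisible by 4·6 = 24. By the inductive hypothesis 24 | h(r), hence 24 | h(r+1).
Hence, by induction on N, the claim holds for every N ≥ 3.
Therefore the largest such d is 24.

d = 24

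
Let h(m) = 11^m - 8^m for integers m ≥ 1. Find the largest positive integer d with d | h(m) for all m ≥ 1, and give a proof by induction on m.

Computing the first values: h(1) = 3 and h(2) = 57; gcd(3, 57) = 3, so d ≤ 3.
We prove 3 | 11^m - 8^m for all m ≥ 1 by induction on m.
When m = 1: h(1) = 3 = 3·(1), so 3 | h(1).
For the inductive step, assume it holds for an arbitrary i ≥ 1, i.e. 3 | h(i). Then
11^{i+1} − 8^{i+1} = 11·11^i − 8·8^i = 11·(11^i − 8^i) + (3)·8^i. The first term is divisible by 3 by the inductive hypothesis, and the second term (3)·8^i is divisible by 3 since 3 | 3. Hence 3 | h(i+1).
By the principle of mathematical induction, the result holds for all m ≥ 1.
Therefore the largest such d is 3.

d = 3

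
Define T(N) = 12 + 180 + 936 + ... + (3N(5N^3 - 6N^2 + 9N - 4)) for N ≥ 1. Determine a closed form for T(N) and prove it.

T(N) = N(N + 1)(3N^3 + 5N - 2)

We claim T(N) = N(N + 1)(3N^3 + 5N - 2) for all N ≥ 1.
Base case (N = 1): T(1) = 12, and the closed form gives 12. They agree.
For the inductive step, assume it holds for an arbitrary j ≥ 1, so T(j) = j(3j^4 + 3j^3 + 5j^2 + 3j - 2).
Then T(j+1) = T(j) + (15j^4 + 42j^3 + 63j^2 + 48j + 12) = (j(3j^4 + 3j^3 + 5j^2 + 3j - 2)) + (15j^4 + 42j^3 + 63j^2 + 48j + 12).
Simplifying, T(j+1) = (j + 1)(j + 2)(3j^3 + 9j^2 + 14j + 6) = (j+1)((j+1) + 1)(3(j+1)^3 + 5(j+1) - 2),
which is the closed form with N = j+1.
Hence, by induction on N, the claim holds for every N ≥ 1.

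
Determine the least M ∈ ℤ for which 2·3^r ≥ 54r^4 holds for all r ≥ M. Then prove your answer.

M = 13

At r = 12: 1062882 < 1119744, so the inequality fails and M ≥ 13. We prove 2·3^r ≥ 54r^4 for all r ≥ 13.
When r = 13: 2·3^r = 3188646 and 54r^4 = 1542294, so 3188646 ≥ 1542294.
For the inductive step, assume it holds for an arbitrary j ≥ 13, so 2·3^j ≥ 54j^4.
Then 2·3^(j + 1) = 3·(2·3^j) ≥ 3·(54j^4).
Also, for j ≥ 13 we have 3·(54j^4) ≥ 54(j+1)^4, since 3 ≥ (1 + 1/j)^4 for all j ≥ 13.
Combining, 2·3^(j + 1) ≥ 54(j+1)^4.
By the principle of mathematical induction, the result holds for all r ≥ 13.
Hence the smallest such M is 13.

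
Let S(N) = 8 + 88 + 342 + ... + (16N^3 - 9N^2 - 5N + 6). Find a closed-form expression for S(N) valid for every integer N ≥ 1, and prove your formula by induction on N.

S(N) = N(4N^3 + 5N^2 - 3N + 2)

We claim S(N) = N(4N^3 + 5N^2 - 3N + 2) for all N ≥ 1.
For the base case N = 1: S(1) = 8, and the closed form gives 8. They agree.
For the inductive step, assume it holds for an arbitrary p ≥ 1, so S(p) = p(4p^3 + 5p^2 - 3p + 2).
Then S(p+1) = S(p) + (16p^3 + 39p^2 + 25p + 8) = (p(4p^3 + 5p^2 - 3p + 2)) + (16p^3 + 39p^2 + 25p + 8).
Simplifying, S(p+1) = (p + 1)(4p^3 + 17p^2 + 19p + 8) = (p+1)(4(p+1)^3 + 5(p+1)^2 - 3(p+1) + 2),
which is the closed form with N = p+1.
By the principle of mathematical induction, the result holds for all N ≥ 1.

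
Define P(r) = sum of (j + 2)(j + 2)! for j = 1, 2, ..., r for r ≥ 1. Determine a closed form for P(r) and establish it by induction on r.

P(r) = (r + 3)! - 6

We claim P(r) = (r + 3)! - 6 for all r ≥ 1.
Base step (r = 1): P(1) = 18, and the closed form gives 18. They agree.
For the inductive step, assume it holds for an arbitrary j ≥ 1, so P(j) = (j + 3)! - 6.
Then P(j+1) = P(j) + ((j + 3)(j + 3)!) = ((j + 3)! - 6) + ((j + 3)(j + 3)!).
Simplifying, P(j+1) = ((j+1) + 3)! - 6,
which is the closed form with r = j+1.
Hence, by induction on r, the claim holds for every r ≥ 1.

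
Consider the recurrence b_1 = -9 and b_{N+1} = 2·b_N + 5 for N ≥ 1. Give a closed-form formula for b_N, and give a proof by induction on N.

b_N = -2^(N + 1) - 5

Computing the first terms: b_1 = -9, b_2 = -13, b_3 = -21. This suggests b_N = -2^(N + 1) - 5.
Base step (N = 1): the formula gives -9 = -9 = b_1.
Suppose the result is true for N = m, so b_m = -2^(m + 1) - 5.
Then b_{m+1} = 2·b_m + 5 = 2·(-2^(m + 1) - 5) + 5 = -2^(m + 2) - 5 = -2^((m+1) + 1) - 5,
which is the claimed formula at N = m+1.
Hence, by induction on N, the claim holds for every N ≥ 1.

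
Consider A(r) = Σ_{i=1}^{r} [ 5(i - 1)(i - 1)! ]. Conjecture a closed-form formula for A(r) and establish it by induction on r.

A(r) = 5r! - 5

We claim A(r) = 5r! - 5 for all r ≥ 1.
Base step (r = 1): A(1) = 0, and the closed form gives 0. They agree.
Inductive step: suppose the statement holds for some i ≥ 1, so A(i) = 5i! - 5.
Then A(i+1) = A(i) + (5i·i!) = (5i! - 5) + (5i·i!).
Simplifying, A(i+1) = 5(i+1)! - 5,
which is the closed form with r = i+1.
By the principle of mathematical induction, the result holds for all r ≥ 1.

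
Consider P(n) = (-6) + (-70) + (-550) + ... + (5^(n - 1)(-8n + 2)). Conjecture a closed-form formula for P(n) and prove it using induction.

P(n) = 5^n(-2n + 1) - 1

We claim P(n) = 5^n(-2n + 1) - 1 for all n ≥ 1.
For the base case n = 1: P(1) = -6, and the closed form gives -6. They agree.
For the inductive step, assume it holds for an arbitrary m ≥ 1, so P(m) = 5^m(-2m + 1) - 1.
Then P(m+1) = P(m) + (5^m(-8m - 6)) = (5^m(-2m + 1) - 1) + (5^m(-8m - 6)).
Simplifying, P(m+1) = -10·5^m·m - 5·5^m - 1 = 5^(m+1)(-2(m+1) + 1) - 1,
which is the closed form with n = m+1.
Hence, by induction on n, the claim holds for every n ≥ 1.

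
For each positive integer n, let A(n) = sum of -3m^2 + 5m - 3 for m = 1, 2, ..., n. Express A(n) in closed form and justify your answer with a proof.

We claim A(n) = -n(n^2 - n + 1) for all n ≥ 1.
Base case (n = 1): A(1) = -1, and the closed form gives -1. They agree.
Inductive step: suppose the statement holds for some m ≥ 1, so A(m) = m(-m^2 + m - 1).
Then A(m+1) = A(m) + (-3m^2 - m - 1) = (m(-m^2 + m - 1)) + (-3m^2 - m - 1).
Simplifying, A(m+1) = -(m + 1)(m^2 + m + 1) = -(m+1)((m+1)^2 - (m+1) + 1),
which is the closed form with n = m+1.
Hence, by induction on n, the claim holds for every n ≥ 1.

A(n) = -n(n^2 - n + 1)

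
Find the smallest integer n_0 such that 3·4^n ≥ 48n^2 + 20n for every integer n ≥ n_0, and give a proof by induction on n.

n_0 = 5

At n = 4: 768 < 848, so the inequality fails and n_0 ≥ 5. We prove 3·4^n ≥ 48n^2 + 20n for all n ≥ 5.
For the base case n = 5: 3·4^n = 3072 and 48n^2 + 20n = 1300, so 3072 ≥ 1300.
Suppose the result is true for n = p, so 3·4^p ≥ 48p^2 + 20p.
Then 3·4^(p + 1) = 4·(3·4^p) ≥ 4·(48p^2 + 20p).
Also, for p ≥ 5 we have 4·(48p^2 + 20p) ≥ 48(p+1)^2 + 20(p+1), since 4·(48p^2 + 20p) − (48(p+1)^2 + 20(p+1)) = 144p^2 - 36p - 68, which is nonnegative for all p ≥ 5.
Combining, 3·4^(p + 1) ≥ 48(p+1)^2 + 20(p+1).
Hence, by induction on n, the claim holds for every n ≥ 5.
Hence the smallest such n_0 is 5.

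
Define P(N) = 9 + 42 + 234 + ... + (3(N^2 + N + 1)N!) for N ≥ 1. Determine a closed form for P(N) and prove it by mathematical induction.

We claim P(N) = (3N + 3)(N + 1)! - 3 for all N ≥ 1.
Base step (N = 1): P(1) = 9, and the closed form gives 9. They agree.
Inductive step: assume the claim holds for N = m, so P(m) = (3m + 3)(m + 1)! - 3.
Then P(m+1) = P(m) + (3(m^2 + 3m + 3)(m + 1)!) = ((3m + 3)(m + 1)! - 3) + (3(m^2 + 3m + 3)(m + 1)!).
Simplifying, P(m+1) = (3(m+1) + 3)((m+1) + 1)! - 3,
which is the closed form with N = m+1.
This completes the induction.

P(N) = (3N + 3)(N + 1)! - 3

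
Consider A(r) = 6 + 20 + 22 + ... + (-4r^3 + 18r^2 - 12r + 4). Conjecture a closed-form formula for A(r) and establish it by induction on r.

A(r) = -r(r^3 - 4r^2 - 2r - 1)

We claim A(r) = -r(r^3 - 4r^2 - 2r - 1) for all r ≥ 1.
When r = 1: A(1) = 6, and the closed form gives 6. They agree.
Inductive step: assume the claim holds for r = k, so A(k) = k(-k^3 + 4k^2 + 2k + 1).
Then A(k+1) = A(k) + (-4k^3 + 6k^2 + 12k + 6) = (k(-k^3 + 4k^2 + 2k + 1)) + (-4k^3 + 6k^2 + 12k + 6).
Simplifying, A(k+1) = -(k + 1)(k^3 - k^2 - 7k - 6) = -(k+1)((k+1)^3 - 4(k+1)^2 - 2(k+1) - 1),
which is the closed form with r = k+1.
By induction, the statement is established for all r ≥ 1.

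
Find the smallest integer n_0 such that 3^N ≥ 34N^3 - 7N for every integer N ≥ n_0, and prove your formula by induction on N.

n_0 = 10

At N = 9: 19683 < 24723, so the inequality fails and n_0 ≥ 10. We prove 3^N ≥ 34N^3 - 7N for all N ≥ 10.
For the base case N = 10: 3^N = 59049 and 34N^3 - 7N = 33930, so 59049 ≥ 33930.
For the inductive step, assume it holds for an arbitrary p ≥ 10, so 3^p ≥ 34p^3 - 7p.
Then 3^(p + 1) = 3·(3^p) ≥ 3·(34p^3 - 7p).
Also, for p ≥ 10 we have 3·(34p^3 - 7p) ≥ 34(p+1)^3 - 7(p+1), since 3·(34p^3 - 7p) − (34(p+1)^3 - 7(p+1)) = 68p^3 - 102p^2 - 116p - 27, which is nonnegative for all p ≥ 10.
Combining, 3^(p + 1) ≥ 34(p+1)^3 - 7(p+1).
This completes the induction.
Hence the smallest such n_0 is 10.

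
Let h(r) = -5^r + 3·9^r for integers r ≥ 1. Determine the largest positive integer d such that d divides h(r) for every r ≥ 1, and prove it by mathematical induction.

Computing the first values: h(1) = 22 and h(2) = 218; gcd(22, 218) = 2, so d ≤ 2.
We prove 2 | -5^r + 3·9^r for all r ≥ 1 by induction on r.
When r = 1: h(1) = 22 = 2·(11), so 2 | h(1).
Inductive step: assume the claim holds for r = k, i.e. 2 | h(k). Then
h(k+1) − 9·h(k) = (-5^(k+1) + 3·9^(k+1)) − 9·(-5^k + 3·9^k) = (-1)·5^k·(5 − 9) = (4)·5^k. Since 2 | h(k) by the inductive hypothesis, 2 | 9·h(k); and 2 | 4 since 4 = 2·2. Therefore 2 | h(k+1).
By induction, the statement is established for all r ≥ 1.
Therefore the largest such d is 2.

d = 2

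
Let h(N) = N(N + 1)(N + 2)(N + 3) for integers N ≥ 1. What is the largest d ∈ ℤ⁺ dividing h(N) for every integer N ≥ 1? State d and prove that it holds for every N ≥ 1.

d = 24

Computing the first values: h(1) = 24 and h(2) = 120; gcd(24, 120) = 24, so d ≤ 24.
We prove 24 | N(N + 1)(N + 2)(N + 3) for all N ≥ 1 by induction on N.
For the base case N = 1: h(1) = 24 = 24·(1), so 24 | h(1).
Suppose the result is true for N = m, i.e. 24 | h(m). Then
h(m+1) − h(m) = (m+1)·(m+2)·(m+3)·(m+4) − m·(m+1)·(m+2)·(m+3) = (m+1)·(m+2)·(m+3)·[(m+4) − m] = 4·(m+1)·(m+2)·(m+3). The product of 3 consecutive integers is divisible by (3)! = 6, so h(m+1) − h(m) is divisible by 4·6 = 24. By the inductive hypothesis 24 | h(m), hence 24 | h(m+1).
Hence, by induction on N, the claim holds for every N ≥ 1.
Therefore the largest such d is 24.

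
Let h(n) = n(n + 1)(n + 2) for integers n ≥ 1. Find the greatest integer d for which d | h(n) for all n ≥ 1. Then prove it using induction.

d = 6

Computing the first values: h(1) = 6 and h(2) = 24; gcd(6, 24) = 6, so d ≤ 6.
We prove 6 | n(n + 1)(n + 2) for all n ≥ 1 by induction on n.
For the base case n = 1: h(1) = 6 = 6·(1), so 6 | h(1).
For the inductive step, assume it holds for an arbitrary p ≥ 1, i.e. 6 | h(p). Then
h(p+1) − h(p) = (p+1)·(p+2)·(p+3) − p·(p+1)·(p+2) = (p+1)·(p+2)·[(p+3) − p] = 3·(p+1)·(p+2). The product of 2 consecutive integers is divisible by (2)! = 2, so h(p+1) − h(p) is divisible by 3·2 = 6. By the inductive hypothesis 6 | h(p), hence 6 | h(p+1).
By the principle of mathematical induction, the result holds for all n ≥ 1.
Therefore the largest such d is 6.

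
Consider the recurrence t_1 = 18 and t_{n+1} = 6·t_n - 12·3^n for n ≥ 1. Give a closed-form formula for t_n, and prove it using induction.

t_n = 4·3^n + 6^n

Computing the first terms: t_1 = 18, t_2 = 72, t_3 = 324. This suggests t_n = 4·3^n + 6^n.
When n = 1: the formula gives 18 = 18 = t_1.
Inductive step: assume the claim holds for n = m, so t_m = 4·3^m + 6^m.
Then t_{m+1} = 6·t_m - 12·3^m = 6·(4·3^m + 6^m) - 12·3^m = 4·3^(m + 1) + 6^(m + 1),
which is the claimed formula at n = m+1.
Hence, by induction on n, the claim holds for every n ≥ 1.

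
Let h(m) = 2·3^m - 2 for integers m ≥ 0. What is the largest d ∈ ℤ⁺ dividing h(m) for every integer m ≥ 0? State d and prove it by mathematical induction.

Computing the first values: h(0) = 0 and h(1) = 4; gcd(0, 4) = 4, so d ≤ 4.
We prove 4 | 2·3^m - 2 for all m ≥ 0 by induction on m.
When m = 0: h(0) = 0 = 4·(0), so 4 | h(0).
Inductive step: assume the claim holds for m = p, i.e. 4 | h(p). Then
h(p+1) = 2·3^(p+1) - 2 = 3·(2·3^p - 2) + 4 = 3·h(p) + 4. The first term is divisible by 4 by the inductive hypothesis, and 4 is divisible by 4. Hence 4 | h(p+1).
Hence, by induction on m, the claim holds for every m ≥ 0.
Therefore the largest such d is 4.

d = 4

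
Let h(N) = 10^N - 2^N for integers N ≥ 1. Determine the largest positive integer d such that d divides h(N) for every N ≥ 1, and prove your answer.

d = 8

Computing the first values: h(1) = 8 and h(2) = 96; gcd(8, 96) = 8, so d ≤ 8.
We prove 8 | 10^N - 2^N for all N ≥ 1 by induction on N.
For the base case N = 1: h(1) = 8 = 8·(1), so 8 | h(1).
Suppose the result is true for N = i, i.e. 8 | h(i). Then
10^{i+1} − 2^{i+1} = 10·10^i − 2·2^i = 10·(10^i − 2^i) + (8)·2^i. The first term is divisible by 8 by the inductive hypothesis, and the second term (8)·2^i is divisible by 8 since 8 | 8. Hence 8 | h(i+1).
This completes the induction.
Therefore the largest such d is 8.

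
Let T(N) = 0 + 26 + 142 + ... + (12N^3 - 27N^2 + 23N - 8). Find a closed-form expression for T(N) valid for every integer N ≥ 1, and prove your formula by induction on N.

T(N) = N(N - 1)(3N^2 + 1)

We claim T(N) = N(N - 1)(3N^2 + 1) for all N ≥ 1.
Base case (N = 1): T(1) = 0, and the closed form gives 0. They agree.
Inductive step: assume the claim holds for N = i, so T(i) = i(3i^3 - 3i^2 + i - 1).
Then T(i+1) = T(i) + (i(12i^2 + 9i + 5)) = (i(3i^3 - 3i^2 + i - 1)) + (i(12i^2 + 9i + 5)).
Simplifying, T(i+1) = i(i + 1)(3i^2 + 6i + 4) = (i+1)((i+1) - 1)(3(i+1)^2 + 1),
which is the closed form with N = i+1.
Hence, by induction on N, the claim holds for every N ≥ 1.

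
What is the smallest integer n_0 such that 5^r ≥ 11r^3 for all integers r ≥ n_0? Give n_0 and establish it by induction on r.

n_0 = 5

At r = 4: 625 < 704, so the inequality fails and n_0 ≥ 5. We prove 5^r ≥ 11r^3 for all r ≥ 5.
When r = 5: 5^r = 3125 and 11r^3 = 1375, so 3125 ≥ 1375.
Inductive step: suppose the statement holds for some m ≥ 5, so 5^m ≥ 11m^3.
Then 5^(m + 1) = 5·(5^m) ≥ 5·(11m^3).
Also, for m ≥ 5 we have 5·(11m^3) ≥ 11(m+1)^3, since 5 ≥ (1 + 1/m)^3 for all m ≥ 5.
Combining, 5^(m + 1) ≥ 11(m+1)^3.
Hence, by induction on r, the claim holds for every r ≥ 5.
Hence the smallest such n_0 is 5.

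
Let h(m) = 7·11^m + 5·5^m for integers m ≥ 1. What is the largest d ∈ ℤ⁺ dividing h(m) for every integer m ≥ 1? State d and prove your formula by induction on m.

d = 6

Computing the first values: h(1) = 102 and h(2) = 972; gcd(102, 972) = 6, so d ≤ 6.
We prove 6 | 7·11^m + 5·5^m for all m ≥ 1 by induction on m.
Base case (m = 1): h(1) = 102 = 6·(17), so 6 | h(1).
Inductive step: suppose the statement holds for some j ≥ 1, i.e. 6 | h(j). Then
h(j+1) − 11·h(j) = (7·11^(j+1) + 5·5^(j+1)) − 11·(7·11^j + 5·5^j) = (5)·5^j·(5 − 11) = (-30)·5^j. Since 6 | h(j) by the inductive hypothesis, 6 | 11·h(j); and 6 | -30 since -30 = 6·-5. Therefore 6 | h(j+1).
Hence, by induction on m, the claim holds for every m ≥ 1.
Therefore the largest such d is 6.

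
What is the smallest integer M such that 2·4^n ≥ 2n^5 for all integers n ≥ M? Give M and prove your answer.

At n = 7: 32768 < 33614, so the inequality fails and M ≥ 8. We prove 2·4^n ≥ 2n^5 for all n ≥ 8.
Base step (n = 8): 2·4^n = 131072 and 2n^5 = 65536, so 131072 ≥ 65536.
Inductive step: assume the claim holds for n = k, so 2·4^k ≥ 2k^5.
Then 2·4^(k + 1) = 4·(2·4^k) ≥ 4·(2k^5).
Also, for k ≥ 8 we have 4·(2k^5) ≥ 2(k+1)^5, since 4 ≥ (1 + 1/k)^5 for all k ≥ 8.
Combining, 2·4^(k + 1) ≥ 2(k+1)^5.
By induction, the statement is established for all n ≥ 8.
Hence the smallest such M is 8.

M = 8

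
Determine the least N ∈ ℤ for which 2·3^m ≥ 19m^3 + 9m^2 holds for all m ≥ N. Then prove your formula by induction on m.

N = 8

At m = 7: 4374 < 6958, so the inequality fails and N ≥ 8. We prove 2·3^m ≥ 19m^3 + 9m^2 for all m ≥ 8.
When m = 8: 2·3^m = 13122 and 19m^3 + 9m^2 = 10304, so 13122 ≥ 10304.
Suppose the result is true for m = k, so 2·3^k ≥ 19k^3 + 9k^2.
Then 2·3^(k + 1) = 3·(2·3^k) ≥ 3·(19k^3 + 9k^2).
Also, for k ≥ 8 we have 3·(19k^3 + 9k^2) ≥ 19(k+1)^3 + 9(k+1)^2, since 3·(19k^3 + 9k^2) − (19(k+1)^3 + 9(k+1)^2) = 38k^3 - 39k^2 - 75k - 28, which is nonnegative for all k ≥ 8.
Combining, 2·3^(k + 1) ≥ 19(k+1)^3 + 9(k+1)^2.
By the principle of mathematical induction, the result holds for all m ≥ 8.
Hence the smallest such N is 8.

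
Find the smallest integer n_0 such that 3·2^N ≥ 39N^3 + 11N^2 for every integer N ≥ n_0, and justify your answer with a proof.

n_0 = 16

At N = 15: 98304 < 134100, so the inequality fails and n_0 ≥ 16. We prove 3·2^N ≥ 39N^3 + 11N^2 for all N ≥ 16.
For the base case N = 16: 3·2^N = 196608 and 39N^3 + 11N^2 = 162560, so 196608 ≥ 162560.
For the inductive step, assume it holds for an arbitrary r ≥ 16, so 3·2^r ≥ 39r^3 + 11r^2.
Then 3·2^(r + 1) = 2·(3·2^r) ≥ 2·(39r^3 + 11r^2).
Also, for r ≥ 16 we have 2·(39r^3 + 11r^2) ≥ 39(r+1)^3 + 11(r+1)^2, since 2·(39r^3 + 11r^2) − (39(r+1)^3 + 11(r+1)^2) = 39r^3 - 106r^2 - 139r - 50, which is nonnegative for all r ≥ 16.
Combining, 3·2^(r + 1) ≥ 39(r+1)^3 + 11(r+1)^2.
By the principle of mathematical induction, the result holds for all N ≥ 16.
Hence the smallest such n_0 is 16.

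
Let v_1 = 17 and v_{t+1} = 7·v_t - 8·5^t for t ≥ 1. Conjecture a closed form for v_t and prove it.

v_t = 4·5^t - 3·7^(t - 1)

Computing the first terms: v_1 = 17, v_2 = 79, v_3 = 353. This suggests v_t = 4·5^t - 3·7^(t - 1).
Base step (t = 1): the formula gives 17 = 17 = v_1.
Suppose the result is true for t = p, so v_p = 4·5^p - 3·7^(p - 1).
Then v_{p+1} = 7·v_p - 8·5^p = 7·(4·5^p - 3·7^(p - 1)) - 8·5^p = 4·5^(p + 1) - 3·7^p = 4·5^(p+1) - 3·7^((p+1) - 1),
which is the claimed formula at t = p+1.
Hence, by induction on t, the claim holds for every t ≥ 1.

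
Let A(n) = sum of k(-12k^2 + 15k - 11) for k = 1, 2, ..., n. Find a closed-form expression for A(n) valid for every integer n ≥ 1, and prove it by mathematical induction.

A(n) = -n(n + 1)(3n^2 - 2n + 3)

We claim A(n) = -n(n + 1)(3n^2 - 2n + 3) for all n ≥ 1.
Base step (n = 1): A(1) = -8, and the closed form gives -8. They agree.
For the inductive step, assume it holds for an arbitrary k ≥ 1, so A(k) = k(-3k^3 - k^2 - k - 3).
Then A(k+1) = A(k) + ((k + 1)(15k - 12(k + 1)^2 + 4)) = (k(-3k^3 - k^2 - k - 3)) + ((k + 1)(15k - 12(k + 1)^2 + 4)).
Simplifying, A(k+1) = -(k + 1)(k + 2)(3k^2 + 4k + 4) = -(k+1)((k+1) + 1)(3(k+1)^2 - 2(k+1) + 3),
which is the closed form with n = k+1.
Hence, by induction on n, the claim holds for every n ≥ 1.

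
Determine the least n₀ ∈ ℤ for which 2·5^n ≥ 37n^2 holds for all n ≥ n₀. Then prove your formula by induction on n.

At n = 3: 250 < 333, so the inequality fails and n₀ ≥ 4. We prove 2·5^n ≥ 37n^2 for all n ≥ 4.
For the base case n = 4: 2·5^n = 1250 and 37n^2 = 592, so 1250 ≥ 592.
Inductive step: assume the claim holds for n = i, so 2·5^i ≥ 37i^2.
Then 2·5^(i + 1) = 5·(2·5^i) ≥ 5·(37i^2).
Also, for i ≥ 4 we have 5·(37i^2) ≥ 37(i+1)^2, since 5 ≥ (1 + 1/i)^2 for all i ≥ 4.
Combining, 2·5^(i + 1) ≥ 37(i+1)^2.
By induction, the statement is established for all n ≥ 4.
Hence the smallest such n₀ is 4.

n₀ = 4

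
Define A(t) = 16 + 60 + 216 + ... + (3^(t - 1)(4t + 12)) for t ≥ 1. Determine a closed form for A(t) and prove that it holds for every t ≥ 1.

A(t) = 3^t(2t + 5) - 5

We claim A(t) = 3^t(2t + 5) - 5 for all t ≥ 1.
For the base case t = 1: A(1) = 16, and the closed form gives 16. They agree.
Inductive step: assume the claim holds for t = m, so A(m) = 3^m(2m + 5) - 5.
Then A(m+1) = A(m) + (4·3^m(m + 4)) = (3^m(2m + 5) - 5) + (4·3^m(m + 4)).
Simplifying, A(m+1) = 6·3^m·m + 21·3^m - 5 = 3^(m+1)(2(m+1) + 5) - 5,
which is the closed form with t = m+1.
By induction, the statement is established for all t ≥ 1.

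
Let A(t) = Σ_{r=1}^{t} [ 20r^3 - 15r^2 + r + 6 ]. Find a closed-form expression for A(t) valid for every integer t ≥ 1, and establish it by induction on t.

We claim A(t) = t(5t^3 + 5t^2 - 2t + 4) for all t ≥ 1.
Base case (t = 1): A(1) = 12, and the closed form gives 12. They agree.
Inductive step: assume the claim holds for t = r, so A(r) = r(5r^3 + 5r^2 - 2r + 4).
Then A(r+1) = A(r) + (20r^3 + 45r^2 + 31r + 12) = (r(5r^3 + 5r^2 - 2r + 4)) + (20r^3 + 45r^2 + 31r + 12).
Simplifying, A(r+1) = (r + 1)(5r^3 + 20r^2 + 23r + 12) = (r+1)(5(r+1)^3 + 5(r+1)^2 - 2(r+1) + 4),
which is the closed form with t = r+1.
By induction, the statement is established for all t ≥ 1.

A(t) = t(5t^3 + 5t^2 - 2t + 4)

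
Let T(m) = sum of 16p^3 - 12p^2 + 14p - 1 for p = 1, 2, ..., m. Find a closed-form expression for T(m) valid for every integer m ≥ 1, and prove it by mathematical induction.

We claim T(m) = m(4m^3 + 4m^2 + 5m + 4) for all m ≥ 1.
Base step (m = 1): T(1) = 17, and the closed form gives 17. They agree.
For the inductive step, assume it holds for an arbitrary p ≥ 1, so T(p) = p(4p^3 + 4p^2 + 5p + 4).
Then T(p+1) = T(p) + (16p^3 + 36p^2 + 38p + 17) = (p(4p^3 + 4p^2 + 5p + 4)) + (16p^3 + 36p^2 + 38p + 17).
Simplifying, T(p+1) = (p + 1)(4p^3 + 16p^2 + 25p + 17) = (p+1)(4(p+1)^3 + 4(p+1)^2 + 5(p+1) + 4),
which is the closed form with m = p+1.
By the principle of mathematical induction, the result holds for all m ≥ 1.

T(m) = m(4m^3 + 4m^2 + 5m + 4)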